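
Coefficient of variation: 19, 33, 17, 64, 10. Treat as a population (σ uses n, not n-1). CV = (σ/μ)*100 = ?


Mean = 28.6000
SD = 19.2104
CV = (19.2104/28.6000)*100 = 67.1693%

CV = 67.1693%


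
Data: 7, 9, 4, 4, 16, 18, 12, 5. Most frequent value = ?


Frequencies: 4:2, 5:1, 7:1, 9:1, 12:1, 16:1, 18:1
Max frequency = 2
Mode = 4

Mode = 4


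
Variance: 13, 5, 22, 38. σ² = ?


Mean = 19.5000
Squared deviations: 42.2500, 210.2500, 6.2500, 342.2500
Sum = 601.0000
Variance = 601.0000/4 = 150.2500

Variance = 150.2500


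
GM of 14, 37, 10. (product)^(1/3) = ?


Product = 14 × 37 × 10 = 5180
GM = 5180^(1/3) = 17.3025

GM = 17.3025


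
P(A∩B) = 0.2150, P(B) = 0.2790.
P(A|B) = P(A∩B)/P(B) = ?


P(A|B) = 0.2150/0.2790 = 0.7706

P(A|B) = 0.7706


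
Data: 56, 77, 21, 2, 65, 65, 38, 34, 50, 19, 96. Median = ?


Sorted: 2, 19, 21, 34, 38, 50, 56, 65, 65, 77, 96
n = 11 (odd)
Middle value = 50

Median = 50


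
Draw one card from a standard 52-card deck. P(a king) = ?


4 kings in 52 cards
P = 4/52 = 0.0769

P = 0.0769


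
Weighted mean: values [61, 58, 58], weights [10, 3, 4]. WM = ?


Numerator = 61*10 + 58*3 + 58*4 = 1016
Denominator = 10 + 3 + 4 = 17
WM = 1016/17 = 59.7647

WM = 59.7647


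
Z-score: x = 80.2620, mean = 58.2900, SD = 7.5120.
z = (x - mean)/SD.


z = (80.2620 - 58.2900)/7.5120
= 21.9720/7.5120
= 2.9249

z = 2.9249


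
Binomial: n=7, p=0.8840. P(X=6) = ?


C(7,6) = 7
p^6 = 0.477214
(1-p)^1 = 0.116000
P = 7 * 0.477214 * 0.116000 = 0.3875

P(X=6) = 0.3875


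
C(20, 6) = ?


C(20,6) = 20!/(6! × 14!)
= 2432902008176640000/(720 × 87178291200)
= 38760

C(20,6) = 38760


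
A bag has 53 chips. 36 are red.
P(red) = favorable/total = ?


P = 36/53 = 0.6792

P = 0.6792


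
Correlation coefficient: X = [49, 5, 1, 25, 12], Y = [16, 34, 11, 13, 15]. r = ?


Mean X = 18.4000, Mean Y = 17.8000
SD X = 17.338973, SD Y = 8.280097
Cov = -33.520000
r = -33.520000/(17.338973*8.280097) = -0.2335

r = -0.2335


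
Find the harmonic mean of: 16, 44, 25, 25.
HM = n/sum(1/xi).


Sum of reciprocals = 1/16 + 1/44 + 1/25 + 1/25 = 0.165227
HM = 4/0.165227 = 24.2091

HM = 24.2091


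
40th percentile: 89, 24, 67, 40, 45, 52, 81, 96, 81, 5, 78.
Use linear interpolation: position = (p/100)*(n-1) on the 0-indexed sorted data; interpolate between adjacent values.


Sorted: 5, 24, 40, 45, 52, 67, 78, 81, 81, 89, 96
n = 11
Index = 40/100 * 10 = 4.0000
Lower = data[4] = 52, Upper = data[5] = 67
P40 = 52 + 0*(15) = 52.0000

P40 = 52.0000


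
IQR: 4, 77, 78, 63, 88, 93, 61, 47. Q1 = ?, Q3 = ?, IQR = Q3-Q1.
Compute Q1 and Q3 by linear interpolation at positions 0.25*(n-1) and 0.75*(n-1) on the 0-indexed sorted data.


Sorted: 4, 47, 61, 63, 77, 78, 88, 93
Q1 (25th %ile) = 57.5000
Q3 (75th %ile) = 80.5000
IQR = 80.5000 - 57.5000 = 23.0000

IQR = 23.0000


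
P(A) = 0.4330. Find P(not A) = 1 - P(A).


P(not A) = 1 - 0.4330 = 0.5670

P(not A) = 0.5670


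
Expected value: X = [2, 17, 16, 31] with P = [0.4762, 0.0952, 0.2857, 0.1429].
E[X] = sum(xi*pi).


E[X] = 2*0.4762 + 17*0.0952 + 16*0.2857 + 31*0.1429
= 0.9524 + 1.6184 + 4.5712 + 4.4299
= 11.5719

E[X] = 11.5719


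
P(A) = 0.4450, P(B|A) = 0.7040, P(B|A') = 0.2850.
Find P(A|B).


P(B) = P(B|A)*P(A) + P(B|A')*P(A')
= 0.7040*0.4450 + 0.2850*0.5550
= 0.313280 + 0.158175 = 0.471455
P(A|B) = 0.313280/0.471455 = 0.6645

P(A|B) = 0.6645


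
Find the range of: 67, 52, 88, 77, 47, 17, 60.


Max = 88, Min = 17
Range = 88 - 17 = 71

Range = 71


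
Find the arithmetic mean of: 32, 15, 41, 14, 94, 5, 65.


Sum = 32 + 15 + 41 + 14 + 94 + 5 + 65 = 266
n = 7
Mean = 266/7 = 38.0000

Mean = 38.0000


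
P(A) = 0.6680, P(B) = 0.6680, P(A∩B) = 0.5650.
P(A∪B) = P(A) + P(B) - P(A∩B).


P(A∪B) = 0.6680 + 0.6680 - 0.5650
= 1.3360 - 0.5650
= 0.7710

P(A∪B) = 0.7710


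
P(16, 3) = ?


P(16,3) = 16!/13!
= 20922789888000/6227020800
= 3360

P(16,3) = 3360


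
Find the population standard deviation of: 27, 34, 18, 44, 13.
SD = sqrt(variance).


Mean = 27.2000
Variance = 122.9600
SD = sqrt(122.9600) = 11.0887

SD = 11.0887


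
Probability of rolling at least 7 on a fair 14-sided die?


Favorable outcomes (roll ≥ 7): 8
Total outcomes = 14
P = 8/14 = 0.5714

P = 0.5714


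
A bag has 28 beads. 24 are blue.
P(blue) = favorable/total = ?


P = 24/28 = 0.8571

P = 0.8571


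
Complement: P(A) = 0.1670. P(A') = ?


P(not A) = 1 - 0.1670 = 0.8330

P(not A) = 0.8330


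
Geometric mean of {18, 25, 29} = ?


Product = 18 × 25 × 29 = 13050
GM = 13050^(1/3) = 23.5435

GM = 23.5435


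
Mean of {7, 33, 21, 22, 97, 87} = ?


Sum = 7 + 33 + 21 + 22 + 97 + 87 = 267
n = 6
Mean = 267/6 = 44.5000

Mean = 44.5000


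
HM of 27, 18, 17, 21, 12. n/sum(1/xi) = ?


Sum of reciprocals = 1/27 + 1/18 + 1/17 + 1/21 + 1/12 = 0.282369
HM = 5/0.282369 = 17.7074

HM = 17.7074


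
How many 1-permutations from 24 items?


P(24,1) = 24!/23!
= 620448401733239439360000/25852016738884976640000
= 24

P(24,1) = 24


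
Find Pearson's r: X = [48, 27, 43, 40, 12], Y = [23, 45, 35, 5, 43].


Mean X = 34.0000, Mean Y = 30.2000
SD X = 13.007690, SD Y = 14.783775
Cov = -118.800000
r = -118.800000/(13.007690*14.783775) = -0.6178

r = -0.6178


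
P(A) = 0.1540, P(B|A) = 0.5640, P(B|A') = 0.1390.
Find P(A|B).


P(B) = P(B|A)*P(A) + P(B|A')*P(A')
= 0.5640*0.1540 + 0.1390*0.8460
= 0.086856 + 0.117594 = 0.204450
P(A|B) = 0.086856/0.204450 = 0.4248

P(A|B) = 0.4248


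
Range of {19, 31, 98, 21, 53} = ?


Max = 98, Min = 19
Range = 98 - 19 = 79

Range = 79


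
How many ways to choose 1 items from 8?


C(8,1) = 8!/(1! × 7!)
= 40320/(1 × 5040)
= 8

C(8,1) = 8


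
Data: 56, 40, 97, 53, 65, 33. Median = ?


Sorted: 33, 40, 53, 56, 65, 97
n = 6 (even)
Middle values: 53 and 56
Median = (53+56)/2 = 54.5000

Median = 54.5000


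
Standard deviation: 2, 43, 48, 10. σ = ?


Mean = 25.7500
Variance = 401.1875
SD = sqrt(401.1875) = 20.0297

SD = 20.0297


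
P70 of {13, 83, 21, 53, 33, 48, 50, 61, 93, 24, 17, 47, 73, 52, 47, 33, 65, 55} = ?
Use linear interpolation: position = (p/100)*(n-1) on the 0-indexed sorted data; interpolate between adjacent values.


Sorted: 13, 17, 21, 24, 33, 33, 47, 47, 48, 50, 52, 53, 55, 61, 65, 73, 83, 93
n = 18
Index = 70/100 * 17 = 11.9000
Lower = data[11] = 53, Upper = data[12] = 55
P70 = 53 + 0.9000*(2) = 54.8000

P70 = 54.8000


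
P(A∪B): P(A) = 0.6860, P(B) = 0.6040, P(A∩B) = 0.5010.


P(A∪B) = 0.6860 + 0.6040 - 0.5010
= 1.2900 - 0.5010
= 0.7890

P(A∪B) = 0.7890


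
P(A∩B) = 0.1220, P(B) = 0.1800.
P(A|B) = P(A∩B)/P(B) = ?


P(A|B) = 0.1220/0.1800 = 0.6778

P(A|B) = 0.6778


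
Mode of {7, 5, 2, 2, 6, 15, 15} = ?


Frequencies: 2:2, 5:1, 6:1, 7:1, 15:2
Max frequency = 2
Mode = 2, 15

Mode = 2, 15


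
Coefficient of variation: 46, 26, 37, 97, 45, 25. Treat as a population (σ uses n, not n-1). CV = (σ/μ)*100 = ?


Mean = 46.0000
SD = 24.2350
CV = (24.2350/46.0000)*100 = 52.6847%

CV = 52.6847%


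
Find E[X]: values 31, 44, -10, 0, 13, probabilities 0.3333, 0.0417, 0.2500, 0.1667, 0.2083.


E[X] = 31*0.3333 + 44*0.0417 - 10*0.2500 + 0*0.1667 + 13*0.2083
= 10.3323 + 1.8348 - 2.5000 + 0 + 2.7079
= 12.3750

E[X] = 12.3750


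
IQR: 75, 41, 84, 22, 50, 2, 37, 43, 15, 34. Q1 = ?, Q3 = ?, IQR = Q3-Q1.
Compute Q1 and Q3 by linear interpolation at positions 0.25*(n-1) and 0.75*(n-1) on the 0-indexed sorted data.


Sorted: 2, 15, 22, 34, 37, 41, 43, 50, 75, 84
Q1 (25th %ile) = 25.0000
Q3 (75th %ile) = 48.2500
IQR = 48.2500 - 25.0000 = 23.2500

IQR = 23.2500


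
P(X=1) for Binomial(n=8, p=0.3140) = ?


C(8,1) = 8
p^1 = 0.314000
(1-p)^7 = 0.071494
P = 8 * 0.314000 * 0.071494 = 0.1796

P(X=1) = 0.1796


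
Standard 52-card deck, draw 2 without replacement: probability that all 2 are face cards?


P(all face cards) = (12/52) × (11/51)
= 0.0498

P = 0.0498


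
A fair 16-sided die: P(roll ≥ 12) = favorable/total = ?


Favorable outcomes (roll ≥ 12): 5
Total outcomes = 16
P = 5/16 = 0.3125

P = 0.3125


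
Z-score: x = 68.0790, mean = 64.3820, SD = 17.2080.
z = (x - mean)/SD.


z = (68.0790 - 64.3820)/17.2080
= 3.6970/17.2080
= 0.2148

z = 0.2148


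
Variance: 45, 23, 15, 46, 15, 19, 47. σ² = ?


Mean = 30.0000
Squared deviations: 225.0000, 49.0000, 225.0000, 256.0000, 225.0000, 121.0000, 289.0000
Sum = 1390.0000
Variance = 1390.0000/7 = 198.5714

Variance = 198.5714


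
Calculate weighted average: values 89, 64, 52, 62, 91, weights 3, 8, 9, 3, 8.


Numerator = 89*3 + 64*8 + 52*9 + 62*3 + 91*8 = 2161
Denominator = 3 + 8 + 9 + 3 + 8 = 31
WM = 2161/31 = 69.7097

WM = 69.7097


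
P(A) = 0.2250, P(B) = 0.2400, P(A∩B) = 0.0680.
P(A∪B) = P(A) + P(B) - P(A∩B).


P(A∪B) = 0.2250 + 0.2400 - 0.0680
= 0.4650 - 0.0680
= 0.3970

P(A∪B) = 0.3970


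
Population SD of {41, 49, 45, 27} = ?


Mean = 40.5000
Variance = 68.7500
SD = sqrt(68.7500) = 8.2916

SD = 8.2916


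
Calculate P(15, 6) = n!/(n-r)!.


P(15,6) = 15!/9!
= 1307674368000/362880
= 3603600

P(15,6) = 3603600


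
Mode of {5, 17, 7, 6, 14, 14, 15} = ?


Frequencies: 5:1, 6:1, 7:1, 14:2, 15:1, 17:1
Max frequency = 2
Mode = 14

Mode = 14


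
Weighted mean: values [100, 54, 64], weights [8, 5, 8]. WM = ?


Numerator = 100*8 + 54*5 + 64*8 = 1582
Denominator = 8 + 5 + 8 = 21
WM = 1582/21 = 75.3333

WM = 75.3333


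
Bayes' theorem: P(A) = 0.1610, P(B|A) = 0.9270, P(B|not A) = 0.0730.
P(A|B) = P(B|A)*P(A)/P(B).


P(B) = P(B|A)*P(A) + P(B|A')*P(A')
= 0.9270*0.1610 + 0.0730*0.8390
= 0.149247 + 0.061247 = 0.210494
P(A|B) = 0.149247/0.210494 = 0.7090

P(A|B) = 0.7090


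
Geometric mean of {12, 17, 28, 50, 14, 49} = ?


Product = 12 × 17 × 28 × 50 × 14 × 49 = 195921600
GM = 195921600^(1/6) = 24.0998

GM = 24.0998


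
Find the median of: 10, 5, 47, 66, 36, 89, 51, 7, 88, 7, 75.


Sorted: 5, 7, 7, 10, 36, 47, 51, 66, 75, 88, 89
n = 11 (odd)
Middle value = 47

Median = 47


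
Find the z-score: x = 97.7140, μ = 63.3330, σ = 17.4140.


z = (97.7140 - 63.3330)/17.4140
= 34.3810/17.4140
= 1.9743

z = 1.9743


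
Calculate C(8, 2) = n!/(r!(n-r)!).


C(8,2) = 8!/(2! × 6!)
= 40320/(2 × 720)
= 28

C(8,2) = 28


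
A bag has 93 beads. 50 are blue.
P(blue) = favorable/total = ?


P = 50/93 = 0.5376

P = 0.5376


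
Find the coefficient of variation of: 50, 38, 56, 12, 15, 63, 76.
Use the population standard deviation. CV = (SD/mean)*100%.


Mean = 44.2857
SD = 22.2500
CV = (22.2500/44.2857)*100 = 50.2419%

CV = 50.2419%


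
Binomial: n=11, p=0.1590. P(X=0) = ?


C(11,0) = 1
p^0 = 1.000000
(1-p)^11 = 0.148852
P = 1 * 1.000000 * 0.148852 = 0.1489

P(X=0) = 0.1489


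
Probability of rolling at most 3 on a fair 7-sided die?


Favorable outcomes (roll ≤ 3): 3
Total outcomes = 7
P = 3/7 = 0.4286

P = 0.4286


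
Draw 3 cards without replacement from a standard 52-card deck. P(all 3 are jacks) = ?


P(all jacks) = (4/52) × (3/51) × (2/50)
= 0.0002

P = 0.0002


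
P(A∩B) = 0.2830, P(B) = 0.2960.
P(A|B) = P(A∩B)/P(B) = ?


P(A|B) = 0.2830/0.2960 = 0.9561

P(A|B) = 0.9561


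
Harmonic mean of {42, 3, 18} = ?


Sum of reciprocals = 1/42 + 1/3 + 1/18 = 0.412698
HM = 3/0.412698 = 7.2692

HM = 7.2692


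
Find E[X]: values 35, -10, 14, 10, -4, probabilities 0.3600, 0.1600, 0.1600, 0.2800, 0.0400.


E[X] = 35*0.3600 - 10*0.1600 + 14*0.1600 + 10*0.2800 - 4*0.0400
= 12.6000 - 1.6000 + 2.2400 + 2.8000 - 0.1600
= 15.8800

E[X] = 15.8800


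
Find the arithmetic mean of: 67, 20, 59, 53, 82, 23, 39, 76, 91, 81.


Sum = 67 + 20 + 59 + 53 + 82 + 23 + 39 + 76 + 91 + 81 = 591
n = 10
Mean = 591/10 = 59.1000

Mean = 59.1000


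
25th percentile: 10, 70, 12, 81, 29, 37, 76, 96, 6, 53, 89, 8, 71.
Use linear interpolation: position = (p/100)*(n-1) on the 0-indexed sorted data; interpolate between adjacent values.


Sorted: 6, 8, 10, 12, 29, 37, 53, 70, 71, 76, 81, 89, 96
n = 13
Index = 25/100 * 12 = 3.0000
Lower = data[3] = 12, Upper = data[4] = 29
P25 = 12 + 0*(17) = 12.0000

P25 = 12.0000


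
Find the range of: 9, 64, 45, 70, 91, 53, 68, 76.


Max = 91, Min = 9
Range = 91 - 9 = 82

Range = 82


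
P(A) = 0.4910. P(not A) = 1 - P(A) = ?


P(not A) = 1 - 0.4910 = 0.5090

P(not A) = 0.5090


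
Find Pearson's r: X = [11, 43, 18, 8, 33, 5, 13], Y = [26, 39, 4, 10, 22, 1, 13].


Mean X = 18.7143, Mean Y = 16.4286
SD X = 13.035274, SD Y = 12.408029
Cov = 123.265306
r = 123.265306/(13.035274*12.408029) = 0.7621

r = 0.7621


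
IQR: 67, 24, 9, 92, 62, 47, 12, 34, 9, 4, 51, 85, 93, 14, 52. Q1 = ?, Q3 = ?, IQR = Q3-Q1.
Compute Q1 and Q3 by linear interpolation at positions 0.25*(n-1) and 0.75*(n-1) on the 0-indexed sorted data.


Sorted: 4, 9, 9, 12, 14, 24, 34, 47, 51, 52, 62, 67, 85, 92, 93
Q1 (25th %ile) = 13.0000
Q3 (75th %ile) = 64.5000
IQR = 64.5000 - 13.0000 = 51.5000

IQR = 51.5000


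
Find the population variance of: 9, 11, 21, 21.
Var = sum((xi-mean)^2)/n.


Mean = 15.5000
Squared deviations: 42.2500, 20.2500, 30.2500, 30.2500
Sum = 123.0000
Variance = 123.0000/4 = 30.7500

Variance = 30.7500


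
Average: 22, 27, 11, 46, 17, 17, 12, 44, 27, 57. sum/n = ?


Sum = 22 + 27 + 11 + 46 + 17 + 17 + 12 + 44 + 27 + 57 = 280
n = 10
Mean = 280/10 = 28.0000

Mean = 28.0000


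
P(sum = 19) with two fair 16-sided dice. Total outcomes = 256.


Total outcomes = 16×16 = 256
Favorable (sum = 19): 14
P = 14/256 = 0.0547

P = 0.0547


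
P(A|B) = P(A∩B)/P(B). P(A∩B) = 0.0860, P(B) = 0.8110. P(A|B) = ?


P(A|B) = 0.0860/0.8110 = 0.1060

P(A|B) = 0.1060


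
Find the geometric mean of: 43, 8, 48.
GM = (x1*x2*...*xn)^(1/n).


Product = 43 × 8 × 48 = 16512
GM = 16512^(1/3) = 25.4644

GM = 25.4644


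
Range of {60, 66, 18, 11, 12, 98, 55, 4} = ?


Max = 98, Min = 4
Range = 98 - 4 = 94

Range = 94


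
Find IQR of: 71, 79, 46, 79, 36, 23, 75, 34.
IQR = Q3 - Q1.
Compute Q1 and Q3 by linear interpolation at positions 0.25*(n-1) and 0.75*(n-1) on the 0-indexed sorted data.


Sorted: 23, 34, 36, 46, 71, 75, 79, 79
Q1 (25th %ile) = 35.5000
Q3 (75th %ile) = 76.0000
IQR = 76.0000 - 35.5000 = 40.5000

IQR = 40.5000


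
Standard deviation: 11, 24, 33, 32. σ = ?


Mean = 25.0000
Variance = 77.5000
SD = sqrt(77.5000) = 8.8034

SD = 8.8034


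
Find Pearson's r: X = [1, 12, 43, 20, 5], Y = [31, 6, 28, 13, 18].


Mean X = 16.2000, Mean Y = 19.2000
SD X = 14.878172, SD Y = 9.282241
Cov = 20.360000
r = 20.360000/(14.878172*9.282241) = 0.1474

r = 0.1474


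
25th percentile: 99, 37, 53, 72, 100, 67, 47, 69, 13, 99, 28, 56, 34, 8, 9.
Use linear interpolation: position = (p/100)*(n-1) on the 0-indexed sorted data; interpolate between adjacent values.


Sorted: 8, 9, 13, 28, 34, 37, 47, 53, 56, 67, 69, 72, 99, 99, 100
n = 15
Index = 25/100 * 14 = 3.5000
Lower = data[3] = 28, Upper = data[4] = 34
P25 = 28 + 0.5000*(6) = 31.0000

P25 = 31.0000


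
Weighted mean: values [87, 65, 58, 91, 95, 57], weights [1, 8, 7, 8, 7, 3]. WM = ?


Numerator = 87*1 + 65*8 + 58*7 + 91*8 + 95*7 + 57*3 = 2577
Denominator = 1 + 8 + 7 + 8 + 7 + 3 = 34
WM = 2577/34 = 75.7941

WM = 75.7941


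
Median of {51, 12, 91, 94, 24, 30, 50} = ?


Sorted: 12, 24, 30, 50, 51, 91, 94
n = 7 (odd)
Middle value = 50

Median = 50


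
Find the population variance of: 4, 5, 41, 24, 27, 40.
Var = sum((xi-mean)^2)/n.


Mean = 23.5000
Squared deviations: 380.2500, 342.2500, 306.2500, 0.2500, 12.2500, 272.2500
Sum = 1313.5000
Variance = 1313.5000/6 = 218.9167

Variance = 218.9167


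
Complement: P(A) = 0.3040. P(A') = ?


P(not A) = 1 - 0.3040 = 0.6960

P(not A) = 0.6960


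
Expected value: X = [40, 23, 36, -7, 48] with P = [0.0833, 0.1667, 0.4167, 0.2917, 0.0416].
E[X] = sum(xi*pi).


E[X] = 40*0.0833 + 23*0.1667 + 36*0.4167 - 7*0.2917 + 48*0.0416
= 3.3320 + 3.8341 + 15.0012 - 2.0419 + 1.9968
= 22.1222

E[X] = 22.1222


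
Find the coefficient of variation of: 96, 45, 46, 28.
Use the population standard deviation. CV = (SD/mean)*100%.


Mean = 53.7500
SD = 25.4202
CV = (25.4202/53.7500)*100 = 47.2934%

CV = 47.2934%


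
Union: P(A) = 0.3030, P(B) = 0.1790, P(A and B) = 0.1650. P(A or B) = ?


P(A∪B) = 0.3030 + 0.1790 - 0.1650
= 0.4820 - 0.1650
= 0.3170

P(A∪B) = 0.3170


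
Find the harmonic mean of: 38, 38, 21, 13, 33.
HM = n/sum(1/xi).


Sum of reciprocals = 1/38 + 1/38 + 1/21 + 1/13 + 1/33 = 0.207477
HM = 5/0.207477 = 24.0991

HM = 24.0991


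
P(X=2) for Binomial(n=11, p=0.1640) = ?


C(11,2) = 55
p^2 = 0.026896
(1-p)^9 = 0.199460
P = 55 * 0.026896 * 0.199460 = 0.2951

P(X=2) = 0.2951


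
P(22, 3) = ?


P(22,3) = 22!/19!
= 1124000727777607680000/121645100408832000
= 9240

P(22,3) = 9240


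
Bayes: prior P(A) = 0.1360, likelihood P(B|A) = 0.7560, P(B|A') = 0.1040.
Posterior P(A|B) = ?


P(B) = P(B|A)*P(A) + P(B|A')*P(A')
= 0.7560*0.1360 + 0.1040*0.8640
= 0.102816 + 0.089856 = 0.192672
P(A|B) = 0.102816/0.192672 = 0.5336

P(A|B) = 0.5336


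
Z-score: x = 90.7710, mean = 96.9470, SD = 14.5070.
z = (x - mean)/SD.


z = (90.7710 - 96.9470)/14.5070
= -6.1760/14.5070
= -0.4257

z = -0.4257


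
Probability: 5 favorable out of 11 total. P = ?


P = 5/11 = 0.4545

P = 0.4545


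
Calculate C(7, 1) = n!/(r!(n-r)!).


C(7,1) = 7!/(1! × 6!)
= 5040/(1 × 720)
= 7

C(7,1) = 7


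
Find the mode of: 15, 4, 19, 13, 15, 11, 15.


Frequencies: 4:1, 11:1, 13:1, 15:3, 19:1
Max frequency = 3
Mode = 15

Mode = 15


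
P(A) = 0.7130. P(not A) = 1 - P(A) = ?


P(not A) = 1 - 0.7130 = 0.2870

P(not A) = 0.2870


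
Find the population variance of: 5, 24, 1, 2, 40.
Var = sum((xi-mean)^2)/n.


Mean = 14.4000
Squared deviations: 88.3600, 92.1600, 179.5600, 153.7600, 655.3600
Sum = 1169.2000
Variance = 1169.2000/5 = 233.8400

Variance = 233.8400


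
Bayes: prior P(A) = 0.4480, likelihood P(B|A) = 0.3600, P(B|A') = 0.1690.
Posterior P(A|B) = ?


P(B) = P(B|A)*P(A) + P(B|A')*P(A')
= 0.3600*0.4480 + 0.1690*0.5520
= 0.161280 + 0.093288 = 0.254568
P(A|B) = 0.161280/0.254568 = 0.6335

P(A|B) = 0.6335


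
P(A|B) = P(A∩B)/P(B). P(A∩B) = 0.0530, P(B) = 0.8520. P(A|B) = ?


P(A|B) = 0.0530/0.8520 = 0.0622

P(A|B) = 0.0622


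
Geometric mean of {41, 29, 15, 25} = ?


Product = 41 × 29 × 15 × 25 = 445875
GM = 445875^(1/4) = 25.8406

GM = 25.8406


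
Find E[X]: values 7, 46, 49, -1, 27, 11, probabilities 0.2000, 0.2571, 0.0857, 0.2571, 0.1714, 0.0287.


E[X] = 7*0.2000 + 46*0.2571 + 49*0.0857 - 1*0.2571 + 27*0.1714 + 11*0.0287
= 1.4000 + 11.8266 + 4.1993 - 0.2571 + 4.6278 + 0.3157
= 22.1123

E[X] = 22.1123


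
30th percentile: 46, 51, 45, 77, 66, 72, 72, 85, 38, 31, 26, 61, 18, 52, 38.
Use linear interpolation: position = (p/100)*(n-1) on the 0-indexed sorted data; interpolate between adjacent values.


Sorted: 18, 26, 31, 38, 38, 45, 46, 51, 52, 61, 66, 72, 72, 77, 85
n = 15
Index = 30/100 * 14 = 4.2000
Lower = data[4] = 38, Upper = data[5] = 45
P30 = 38 + 0.2000*(7) = 39.4000

P30 = 39.4000


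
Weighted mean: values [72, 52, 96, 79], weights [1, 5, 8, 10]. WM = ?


Numerator = 72*1 + 52*5 + 96*8 + 79*10 = 1890
Denominator = 1 + 5 + 8 + 10 = 24
WM = 1890/24 = 78.7500

WM = 78.7500


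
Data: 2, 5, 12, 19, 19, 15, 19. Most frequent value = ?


Frequencies: 2:1, 5:1, 12:1, 15:1, 19:3
Max frequency = 3
Mode = 19

Mode = 19


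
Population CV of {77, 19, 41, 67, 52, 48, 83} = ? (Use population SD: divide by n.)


Mean = 55.2857
SD = 20.5685
CV = (20.5685/55.2857)*100 = 37.2039%

CV = 37.2039%


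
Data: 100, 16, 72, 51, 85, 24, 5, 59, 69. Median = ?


Sorted: 5, 16, 24, 51, 59, 69, 72, 85, 100
n = 9 (odd)
Middle value = 59

Median = 59


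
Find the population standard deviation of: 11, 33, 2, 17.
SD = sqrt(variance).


Mean = 15.7500
Variance = 127.6875
SD = sqrt(127.6875) = 11.2999

SD = 11.2999


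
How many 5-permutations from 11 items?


P(11,5) = 11!/6!
= 39916800/720
= 55440

P(11,5) = 55440


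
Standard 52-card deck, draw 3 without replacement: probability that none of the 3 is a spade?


P(no spades) = (39/52) × (38/51) × (37/50)
= 0.4135

P = 0.4135


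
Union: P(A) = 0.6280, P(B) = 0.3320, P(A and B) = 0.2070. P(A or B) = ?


P(A∪B) = 0.6280 + 0.3320 - 0.2070
= 0.9600 - 0.2070
= 0.7530

P(A∪B) = 0.7530


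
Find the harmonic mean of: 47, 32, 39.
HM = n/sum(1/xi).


Sum of reciprocals = 1/47 + 1/32 + 1/39 = 0.078168
HM = 3/0.078168 = 38.3791

HM = 38.3791


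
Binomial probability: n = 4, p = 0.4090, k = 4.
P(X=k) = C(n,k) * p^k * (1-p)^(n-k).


C(4,4) = 1
p^4 = 0.027983
(1-p)^0 = 1.000000
P = 1 * 0.027983 * 1.000000 = 0.0280

P(X=4) = 0.0280


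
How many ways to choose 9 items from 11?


C(11,9) = 11!/(9! × 2!)
= 39916800/(362880 × 2)
= 55

C(11,9) = 55


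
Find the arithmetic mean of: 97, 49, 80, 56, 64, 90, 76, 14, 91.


Sum = 97 + 49 + 80 + 56 + 64 + 90 + 76 + 14 + 91 = 617
n = 9
Mean = 617/9 = 68.5556

Mean = 68.5556


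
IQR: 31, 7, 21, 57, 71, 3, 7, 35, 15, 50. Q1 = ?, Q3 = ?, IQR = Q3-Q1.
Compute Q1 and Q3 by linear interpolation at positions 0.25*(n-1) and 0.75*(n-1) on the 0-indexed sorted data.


Sorted: 3, 7, 7, 15, 21, 31, 35, 50, 57, 71
Q1 (25th %ile) = 9.0000
Q3 (75th %ile) = 46.2500
IQR = 46.2500 - 9.0000 = 37.2500

IQR = 37.2500


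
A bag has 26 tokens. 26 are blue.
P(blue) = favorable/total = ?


P = 26/26 = 1.0000

P = 1.0000


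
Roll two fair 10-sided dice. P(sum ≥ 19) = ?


Total outcomes = 10×10 = 100
Favorable (sum ≥ 19): 3
P = 3/100 = 0.0300

P = 0.0300


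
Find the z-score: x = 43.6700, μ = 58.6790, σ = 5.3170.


z = (43.6700 - 58.6790)/5.3170
= -15.0090/5.3170
= -2.8228

z = -2.8228


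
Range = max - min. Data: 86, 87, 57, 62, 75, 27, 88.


Max = 88, Min = 27
Range = 88 - 27 = 61

Range = 61


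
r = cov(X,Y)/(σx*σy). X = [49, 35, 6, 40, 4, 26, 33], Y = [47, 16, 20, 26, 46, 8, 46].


Mean X = 27.5714, Mean Y = 29.8571
SD X = 15.683086, SD Y = 15.103723
Cov = 24.367347
r = 24.367347/(15.683086*15.103723) = 0.1029

r = 0.1029


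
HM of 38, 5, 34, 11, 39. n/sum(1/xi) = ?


Sum of reciprocals = 1/38 + 1/5 + 1/34 + 1/11 + 1/39 = 0.372278
HM = 5/0.372278 = 13.4308

HM = 13.4308


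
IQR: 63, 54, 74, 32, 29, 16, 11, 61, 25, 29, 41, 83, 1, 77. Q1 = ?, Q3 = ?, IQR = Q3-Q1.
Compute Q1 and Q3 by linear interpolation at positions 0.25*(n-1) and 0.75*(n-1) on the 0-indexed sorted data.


Sorted: 1, 11, 16, 25, 29, 29, 32, 41, 54, 61, 63, 74, 77, 83
Q1 (25th %ile) = 26.0000
Q3 (75th %ile) = 62.5000
IQR = 62.5000 - 26.0000 = 36.5000

IQR = 36.5000


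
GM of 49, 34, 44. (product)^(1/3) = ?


Product = 49 × 34 × 44 = 73304
GM = 73304^(1/3) = 41.8513

GM = 41.8513


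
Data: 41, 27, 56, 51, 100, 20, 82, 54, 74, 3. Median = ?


Sorted: 3, 20, 27, 41, 51, 54, 56, 74, 82, 100
n = 10 (even)
Middle values: 51 and 54
Median = (51+54)/2 = 52.5000

Median = 52.5000


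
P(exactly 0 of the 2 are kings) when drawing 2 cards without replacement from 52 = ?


Hypergeometric: P(X=0) = C(4,0)·C(48,2) / C(52,2)
= 1 × 1128 / 1326
= 1128/1326 = 0.8507

P = 0.8507


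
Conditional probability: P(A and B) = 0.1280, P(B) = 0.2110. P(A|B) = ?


P(A|B) = 0.1280/0.2110 = 0.6066

P(A|B) = 0.6066


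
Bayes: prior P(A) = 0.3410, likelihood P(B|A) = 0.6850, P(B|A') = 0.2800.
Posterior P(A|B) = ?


P(B) = P(B|A)*P(A) + P(B|A')*P(A')
= 0.6850*0.3410 + 0.2800*0.6590
= 0.233585 + 0.184520 = 0.418105
P(A|B) = 0.233585/0.418105 = 0.5587

P(A|B) = 0.5587


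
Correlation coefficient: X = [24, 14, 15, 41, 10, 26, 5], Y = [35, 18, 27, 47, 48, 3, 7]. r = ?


Mean X = 19.2857, Mean Y = 26.4286
SD X = 11.183078, SD Y = 16.731981
Cov = 64.163265
r = 64.163265/(11.183078*16.731981) = 0.3429

r = 0.3429


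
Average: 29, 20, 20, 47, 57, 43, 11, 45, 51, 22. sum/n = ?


Sum = 29 + 20 + 20 + 47 + 57 + 43 + 11 + 45 + 51 + 22 = 345
n = 10
Mean = 345/10 = 34.5000

Mean = 34.5000


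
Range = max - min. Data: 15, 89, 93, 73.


Max = 93, Min = 15
Range = 93 - 15 = 78

Range = 78


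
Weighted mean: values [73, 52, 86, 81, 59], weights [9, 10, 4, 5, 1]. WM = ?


Numerator = 73*9 + 52*10 + 86*4 + 81*5 + 59*1 = 1985
Denominator = 9 + 10 + 4 + 5 + 1 = 29
WM = 1985/29 = 68.4483

WM = 68.4483


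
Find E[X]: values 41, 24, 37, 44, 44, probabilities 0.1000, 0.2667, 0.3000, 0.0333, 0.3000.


E[X] = 41*0.1000 + 24*0.2667 + 37*0.3000 + 44*0.0333 + 44*0.3000
= 4.1000 + 6.4008 + 11.1000 + 1.4652 + 13.2000
= 36.2660

E[X] = 36.2660


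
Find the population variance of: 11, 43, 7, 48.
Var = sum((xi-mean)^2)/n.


Mean = 27.2500
Squared deviations: 264.0625, 248.0625, 410.0625, 430.5625
Sum = 1352.7500
Variance = 1352.7500/4 = 338.1875

Variance = 338.1875


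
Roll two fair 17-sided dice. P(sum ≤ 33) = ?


Total outcomes = 17×17 = 289
Favorable (sum ≤ 33): 288
P = 288/289 = 0.9965

P = 0.9965


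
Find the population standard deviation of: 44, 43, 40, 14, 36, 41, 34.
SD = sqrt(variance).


Mean = 36.0000
Variance = 91.7143
SD = sqrt(91.7143) = 9.5768

SD = 9.5768


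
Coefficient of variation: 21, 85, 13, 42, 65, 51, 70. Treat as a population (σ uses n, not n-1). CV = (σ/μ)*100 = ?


Mean = 49.5714
SD = 24.2714
CV = (24.2714/49.5714)*100 = 48.9625%

CV = 48.9625%


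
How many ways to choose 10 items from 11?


C(11,10) = 11!/(10! × 1!)
= 39916800/(3628800 × 1)
= 11

C(11,10) = 11


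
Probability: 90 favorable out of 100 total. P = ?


P = 90/100 = 0.9000

P = 0.9000


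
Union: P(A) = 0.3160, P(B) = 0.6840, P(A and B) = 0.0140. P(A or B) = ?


P(A∪B) = 0.3160 + 0.6840 - 0.0140
= 1.0000 - 0.0140
= 0.9860

P(A∪B) = 0.9860


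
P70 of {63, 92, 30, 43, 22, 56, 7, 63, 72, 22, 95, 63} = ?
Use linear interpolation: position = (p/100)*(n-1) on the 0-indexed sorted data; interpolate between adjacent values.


Sorted: 7, 22, 22, 30, 43, 56, 63, 63, 63, 72, 92, 95
n = 12
Index = 70/100 * 11 = 7.7000
Lower = data[7] = 63, Upper = data[8] = 63
P70 = 63 + 0.7000*(0) = 63.0000

P70 = 63.0000


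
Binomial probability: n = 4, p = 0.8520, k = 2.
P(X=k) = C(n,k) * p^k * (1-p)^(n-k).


C(4,2) = 6
p^2 = 0.725904
(1-p)^2 = 0.021904
P = 6 * 0.725904 * 0.021904 = 0.0954

P(X=2) = 0.0954


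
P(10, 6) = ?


P(10,6) = 10!/4!
= 3628800/24
= 151200

P(10,6) = 151200


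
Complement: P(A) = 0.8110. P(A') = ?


P(not A) = 1 - 0.8110 = 0.1890

P(not A) = 0.1890


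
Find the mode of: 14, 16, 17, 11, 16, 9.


Frequencies: 9:1, 11:1, 14:1, 16:2, 17:1
Max frequency = 2
Mode = 16

Mode = 16


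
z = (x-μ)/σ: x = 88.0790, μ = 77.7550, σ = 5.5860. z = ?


z = (88.0790 - 77.7550)/5.5860
= 10.3240/5.5860
= 1.8482

z = 1.8482


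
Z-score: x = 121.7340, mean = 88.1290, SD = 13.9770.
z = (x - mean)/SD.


z = (121.7340 - 88.1290)/13.9770
= 33.6050/13.9770
= 2.4043

z = 2.4043


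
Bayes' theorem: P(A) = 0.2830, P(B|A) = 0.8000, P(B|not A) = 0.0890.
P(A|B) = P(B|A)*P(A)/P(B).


P(B) = P(B|A)*P(A) + P(B|A')*P(A')
= 0.8000*0.2830 + 0.0890*0.7170
= 0.226400 + 0.063813 = 0.290213
P(A|B) = 0.226400/0.290213 = 0.7801

P(A|B) = 0.7801


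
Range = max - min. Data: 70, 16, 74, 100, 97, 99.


Max = 100, Min = 16
Range = 100 - 16 = 84

Range = 84


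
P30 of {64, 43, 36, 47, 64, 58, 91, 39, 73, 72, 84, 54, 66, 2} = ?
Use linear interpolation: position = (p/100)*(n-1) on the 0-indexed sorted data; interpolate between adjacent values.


Sorted: 2, 36, 39, 43, 47, 54, 58, 64, 64, 66, 72, 73, 84, 91
n = 14
Index = 30/100 * 13 = 3.9000
Lower = data[3] = 43, Upper = data[4] = 47
P30 = 43 + 0.9000*(4) = 46.6000

P30 = 46.6000


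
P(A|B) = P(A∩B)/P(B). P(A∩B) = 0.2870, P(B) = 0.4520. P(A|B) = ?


P(A|B) = 0.2870/0.4520 = 0.6350

P(A|B) = 0.6350


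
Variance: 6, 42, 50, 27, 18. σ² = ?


Mean = 28.6000
Squared deviations: 510.7600, 179.5600, 457.9600, 2.5600, 112.3600
Sum = 1263.2000
Variance = 1263.2000/5 = 252.6400

Variance = 252.6400


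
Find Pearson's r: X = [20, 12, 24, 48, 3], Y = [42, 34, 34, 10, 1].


Mean X = 21.4000, Mean Y = 24.2000
SD X = 15.120847, SD Y = 15.803797
Cov = -8.480000
r = -8.480000/(15.120847*15.803797) = -0.0355

r = -0.0355


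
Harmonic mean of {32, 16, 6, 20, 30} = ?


Sum of reciprocals = 1/32 + 1/16 + 1/6 + 1/20 + 1/30 = 0.343750
HM = 5/0.343750 = 14.5455

HM = 14.5455


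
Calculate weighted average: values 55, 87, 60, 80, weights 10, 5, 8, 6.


Numerator = 55*10 + 87*5 + 60*8 + 80*6 = 1945
Denominator = 10 + 5 + 8 + 6 = 29
WM = 1945/29 = 67.0690

WM = 67.0690


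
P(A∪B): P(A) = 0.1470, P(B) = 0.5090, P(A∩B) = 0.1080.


P(A∪B) = 0.1470 + 0.5090 - 0.1080
= 0.6560 - 0.1080
= 0.5480

P(A∪B) = 0.5480


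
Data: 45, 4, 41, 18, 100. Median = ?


Sorted: 4, 18, 41, 45, 100
n = 5 (odd)
Middle value = 41

Median = 41


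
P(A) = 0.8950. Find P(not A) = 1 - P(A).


P(not A) = 1 - 0.8950 = 0.1050

P(not A) = 0.1050


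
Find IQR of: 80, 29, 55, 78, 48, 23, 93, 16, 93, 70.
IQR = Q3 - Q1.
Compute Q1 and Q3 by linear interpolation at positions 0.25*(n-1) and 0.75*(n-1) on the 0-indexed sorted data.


Sorted: 16, 23, 29, 48, 55, 70, 78, 80, 93, 93
Q1 (25th %ile) = 33.7500
Q3 (75th %ile) = 79.5000
IQR = 79.5000 - 33.7500 = 45.7500

IQR = 45.7500


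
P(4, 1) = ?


P(4,1) = 4!/3!
= 24/6
= 4

P(4,1) = 4


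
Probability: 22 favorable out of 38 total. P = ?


P = 22/38 = 0.5789

P = 0.5789


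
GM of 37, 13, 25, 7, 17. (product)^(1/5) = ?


Product = 37 × 13 × 25 × 7 × 17 = 1430975
GM = 1430975^(1/5) = 17.0265

GM = 17.0265


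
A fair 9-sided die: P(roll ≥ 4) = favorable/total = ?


Favorable outcomes (roll ≥ 4): 6
Total outcomes = 9
P = 6/9 = 0.6667

P = 0.6667


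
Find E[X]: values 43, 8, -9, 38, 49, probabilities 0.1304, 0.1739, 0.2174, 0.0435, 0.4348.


E[X] = 43*0.1304 + 8*0.1739 - 9*0.2174 + 38*0.0435 + 49*0.4348
= 5.6072 + 1.3912 - 1.9566 + 1.6530 + 21.3052
= 28.0000

E[X] = 28.0000


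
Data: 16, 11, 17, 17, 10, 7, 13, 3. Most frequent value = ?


Frequencies: 3:1, 7:1, 10:1, 11:1, 13:1, 16:1, 17:2
Max frequency = 2
Mode = 17

Mode = 17


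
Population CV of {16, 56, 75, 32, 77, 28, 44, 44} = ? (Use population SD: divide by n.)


Mean = 46.5000
SD = 20.3961
CV = (20.3961/46.5000)*100 = 43.8625%

CV = 43.8625%


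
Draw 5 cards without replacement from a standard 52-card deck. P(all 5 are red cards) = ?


P(all red cards) = (26/52) × (25/51) × (24/50) × (23/49) × (22/48)
= 0.0253

P = 0.0253


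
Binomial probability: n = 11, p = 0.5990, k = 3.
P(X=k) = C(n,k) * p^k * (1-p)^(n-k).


C(11,3) = 165
p^3 = 0.214922
(1-p)^8 = 0.000669
P = 165 * 0.214922 * 0.000669 = 0.0237

P(X=3) = 0.0237


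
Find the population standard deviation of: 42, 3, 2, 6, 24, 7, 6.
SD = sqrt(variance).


Mean = 12.8571
Variance = 188.1224
SD = sqrt(188.1224) = 13.7158

SD = 13.7158


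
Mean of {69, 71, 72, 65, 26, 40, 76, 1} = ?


Sum = 69 + 71 + 72 + 65 + 26 + 40 + 76 + 1 = 420
n = 8
Mean = 420/8 = 52.5000

Mean = 52.5000


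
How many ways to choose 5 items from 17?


C(17,5) = 17!/(5! × 12!)
= 355687428096000/(120 × 479001600)
= 6188

C(17,5) = 6188


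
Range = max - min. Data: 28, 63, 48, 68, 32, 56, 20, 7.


Max = 68, Min = 7
Range = 68 - 7 = 61

Range = 61


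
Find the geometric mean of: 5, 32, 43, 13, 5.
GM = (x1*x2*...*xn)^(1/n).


Product = 5 × 32 × 43 × 13 × 5 = 447200
GM = 447200^(1/5) = 13.4927

GM = 13.4927


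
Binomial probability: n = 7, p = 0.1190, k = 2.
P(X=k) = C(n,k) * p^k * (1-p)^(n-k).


C(7,2) = 21
p^2 = 0.014161
(1-p)^5 = 0.530737
P = 21 * 0.014161 * 0.530737 = 0.1578

P(X=2) = 0.1578


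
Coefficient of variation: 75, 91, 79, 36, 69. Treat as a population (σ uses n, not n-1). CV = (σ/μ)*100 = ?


Mean = 70.0000
SD = 18.4608
CV = (18.4608/70.0000)*100 = 26.3725%

CV = 26.3725%


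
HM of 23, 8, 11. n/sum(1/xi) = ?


Sum of reciprocals = 1/23 + 1/8 + 1/11 = 0.259387
HM = 3/0.259387 = 11.5657

HM = 11.5657


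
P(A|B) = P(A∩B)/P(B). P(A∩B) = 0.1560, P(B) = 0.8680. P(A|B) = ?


P(A|B) = 0.1560/0.8680 = 0.1797

P(A|B) = 0.1797


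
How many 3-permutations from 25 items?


P(25,3) = 25!/22!
= 15511210043330985984000000/1124000727777607680000
= 13800

P(25,3) = 13800


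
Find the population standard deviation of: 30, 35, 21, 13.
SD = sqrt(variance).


Mean = 24.7500
Variance = 71.1875
SD = sqrt(71.1875) = 8.4373

SD = 8.4373


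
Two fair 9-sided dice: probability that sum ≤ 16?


Total outcomes = 9×9 = 81
Favorable (sum ≤ 16): 78
P = 78/81 = 0.9630

P = 0.9630


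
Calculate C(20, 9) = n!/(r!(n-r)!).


C(20,9) = 20!/(9! × 11!)
= 2432902008176640000/(362880 × 39916800)
= 167960

C(20,9) = 167960


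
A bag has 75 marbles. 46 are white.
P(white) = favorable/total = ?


P = 46/75 = 0.6133

P = 0.6133


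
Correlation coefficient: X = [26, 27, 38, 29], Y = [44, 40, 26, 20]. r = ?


Mean X = 30.0000, Mean Y = 32.5000
SD X = 4.743416, SD Y = 9.836158
Cov = -27.000000
r = -27.000000/(4.743416*9.836158) = -0.5787

r = -0.5787


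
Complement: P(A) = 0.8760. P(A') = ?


P(not A) = 1 - 0.8760 = 0.1240

P(not A) = 0.1240


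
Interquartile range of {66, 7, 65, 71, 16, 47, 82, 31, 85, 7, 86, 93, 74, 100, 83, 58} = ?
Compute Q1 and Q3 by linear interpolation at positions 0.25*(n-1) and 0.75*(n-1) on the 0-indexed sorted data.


Sorted: 7, 7, 16, 31, 47, 58, 65, 66, 71, 74, 82, 83, 85, 86, 93, 100
Q1 (25th %ile) = 43.0000
Q3 (75th %ile) = 83.5000
IQR = 83.5000 - 43.0000 = 40.5000

IQR = 40.5000


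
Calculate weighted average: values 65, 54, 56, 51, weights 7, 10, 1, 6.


Numerator = 65*7 + 54*10 + 56*1 + 51*6 = 1357
Denominator = 7 + 10 + 1 + 6 = 24
WM = 1357/24 = 56.5417

WM = 56.5417


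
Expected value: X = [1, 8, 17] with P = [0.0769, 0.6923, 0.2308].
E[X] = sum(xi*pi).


E[X] = 1*0.0769 + 8*0.6923 + 17*0.2308
= 0.0769 + 5.5384 + 3.9236
= 9.5389

E[X] = 9.5389


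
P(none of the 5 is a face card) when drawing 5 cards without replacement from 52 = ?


P(no face cards) = (40/52) × (39/51) × (38/50) × (37/49) × (36/48)
= 0.2532

P = 0.2532


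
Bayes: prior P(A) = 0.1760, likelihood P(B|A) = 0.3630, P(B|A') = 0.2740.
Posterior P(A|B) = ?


P(B) = P(B|A)*P(A) + P(B|A')*P(A')
= 0.3630*0.1760 + 0.2740*0.8240
= 0.063888 + 0.225776 = 0.289664
P(A|B) = 0.063888/0.289664 = 0.2206

P(A|B) = 0.2206


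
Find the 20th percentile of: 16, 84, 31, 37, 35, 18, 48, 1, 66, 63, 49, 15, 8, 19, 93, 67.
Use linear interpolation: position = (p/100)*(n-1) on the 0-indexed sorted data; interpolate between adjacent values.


Sorted: 1, 8, 15, 16, 18, 19, 31, 35, 37, 48, 49, 63, 66, 67, 84, 93
n = 16
Index = 20/100 * 15 = 3.0000
Lower = data[3] = 16, Upper = data[4] = 18
P20 = 16 + 0*(2) = 16.0000

P20 = 16.0000


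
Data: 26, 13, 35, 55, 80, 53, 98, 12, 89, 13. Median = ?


Sorted: 12, 13, 13, 26, 35, 53, 55, 80, 89, 98
n = 10 (even)
Middle values: 35 and 53
Median = (35+53)/2 = 44.0000

Median = 44.0000


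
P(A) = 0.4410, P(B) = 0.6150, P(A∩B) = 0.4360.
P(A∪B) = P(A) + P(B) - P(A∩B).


P(A∪B) = 0.4410 + 0.6150 - 0.4360
= 1.0560 - 0.4360
= 0.6200

P(A∪B) = 0.6200


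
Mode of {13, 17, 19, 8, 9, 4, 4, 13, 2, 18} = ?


Frequencies: 2:1, 4:2, 8:1, 9:1, 13:2, 17:1, 18:1, 19:1
Max frequency = 2
Mode = 4, 13

Mode = 4, 13


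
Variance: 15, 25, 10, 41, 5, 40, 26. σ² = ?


Mean = 23.1429
Squared deviations: 66.3061, 3.4490, 172.7347, 318.8776, 329.1633, 284.1633, 8.1633
Sum = 1182.8571
Variance = 1182.8571/7 = 168.9796

Variance = 168.9796


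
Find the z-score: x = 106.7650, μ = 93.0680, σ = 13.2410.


z = (106.7650 - 93.0680)/13.2410
= 13.6970/13.2410
= 1.0344

z = 1.0344


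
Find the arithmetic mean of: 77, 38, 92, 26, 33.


Sum = 77 + 38 + 92 + 26 + 33 = 266
n = 5
Mean = 266/5 = 53.2000

Mean = 53.2000


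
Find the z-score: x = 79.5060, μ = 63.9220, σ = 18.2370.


z = (79.5060 - 63.9220)/18.2370
= 15.5840/18.2370
= 0.8545

z = 0.8545


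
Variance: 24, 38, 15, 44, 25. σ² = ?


Mean = 29.2000
Squared deviations: 27.0400, 77.4400, 201.6400, 219.0400, 17.6400
Sum = 542.8000
Variance = 542.8000/5 = 108.5600

Variance = 108.5600


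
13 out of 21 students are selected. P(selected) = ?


P = 13/21 = 0.6190

P = 0.6190


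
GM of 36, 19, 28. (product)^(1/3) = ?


Product = 36 × 19 × 28 = 19152
GM = 19152^(1/3) = 26.7550

GM = 26.7550


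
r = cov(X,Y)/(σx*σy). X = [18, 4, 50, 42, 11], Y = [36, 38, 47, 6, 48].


Mean X = 25.0000, Mean Y = 35.0000
SD X = 17.888544, SD Y = 15.257785
Cov = -89.000000
r = -89.000000/(17.888544*15.257785) = -0.3261

r = -0.3261


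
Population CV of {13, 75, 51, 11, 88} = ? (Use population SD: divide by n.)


Mean = 47.6000
SD = 31.4045
CV = (31.4045/47.6000)*100 = 65.9758%

CV = 65.9758%


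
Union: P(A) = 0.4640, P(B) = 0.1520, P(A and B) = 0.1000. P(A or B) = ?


P(A∪B) = 0.4640 + 0.1520 - 0.1000
= 0.6160 - 0.1000
= 0.5160

P(A∪B) = 0.5160


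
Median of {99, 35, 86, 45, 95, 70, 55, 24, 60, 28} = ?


Sorted: 24, 28, 35, 45, 55, 60, 70, 86, 95, 99
n = 10 (even)
Middle values: 55 and 60
Median = (55+60)/2 = 57.5000

Median = 57.5000


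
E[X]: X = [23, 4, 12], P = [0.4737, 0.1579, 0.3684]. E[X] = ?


E[X] = 23*0.4737 + 4*0.1579 + 12*0.3684
= 10.8951 + 0.6316 + 4.4208
= 15.9475

E[X] = 15.9475


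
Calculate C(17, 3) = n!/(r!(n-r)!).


C(17,3) = 17!/(3! × 14!)
= 355687428096000/(6 × 87178291200)
= 680

C(17,3) = 680


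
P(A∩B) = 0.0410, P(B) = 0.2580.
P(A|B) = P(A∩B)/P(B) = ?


P(A|B) = 0.0410/0.2580 = 0.1589

P(A|B) = 0.1589


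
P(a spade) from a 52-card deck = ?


13 spades in 52 cards
P = 13/52 = 0.2500

P = 0.2500


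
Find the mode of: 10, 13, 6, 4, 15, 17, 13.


Frequencies: 4:1, 6:1, 10:1, 13:2, 15:1, 17:1
Max frequency = 2
Mode = 13

Mode = 13


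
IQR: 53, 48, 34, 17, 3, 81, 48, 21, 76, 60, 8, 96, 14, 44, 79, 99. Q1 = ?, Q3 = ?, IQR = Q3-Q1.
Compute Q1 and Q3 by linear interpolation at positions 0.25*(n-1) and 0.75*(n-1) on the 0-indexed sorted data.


Sorted: 3, 8, 14, 17, 21, 34, 44, 48, 48, 53, 60, 76, 79, 81, 96, 99
Q1 (25th %ile) = 20.0000
Q3 (75th %ile) = 76.7500
IQR = 76.7500 - 20.0000 = 56.7500

IQR = 56.7500


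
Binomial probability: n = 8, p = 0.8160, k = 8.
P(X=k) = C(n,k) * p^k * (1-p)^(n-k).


C(8,8) = 1
p^8 = 0.196572
(1-p)^0 = 1.000000
P = 1 * 0.196572 * 1.000000 = 0.1966

P(X=8) = 0.1966


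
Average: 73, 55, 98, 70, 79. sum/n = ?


Sum = 73 + 55 + 98 + 70 + 79 = 375
n = 5
Mean = 375/5 = 75.0000

Mean = 75.0000


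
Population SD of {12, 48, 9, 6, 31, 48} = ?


Mean = 25.6667
Variance = 312.8889
SD = sqrt(312.8889) = 17.6887

SD = 17.6887


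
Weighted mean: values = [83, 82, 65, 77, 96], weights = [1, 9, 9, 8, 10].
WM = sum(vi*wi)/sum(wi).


Numerator = 83*1 + 82*9 + 65*9 + 77*8 + 96*10 = 2982
Denominator = 1 + 9 + 9 + 8 + 10 = 37
WM = 2982/37 = 80.5946

WM = 80.5946


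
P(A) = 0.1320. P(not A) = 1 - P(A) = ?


P(not A) = 1 - 0.1320 = 0.8680

P(not A) = 0.8680


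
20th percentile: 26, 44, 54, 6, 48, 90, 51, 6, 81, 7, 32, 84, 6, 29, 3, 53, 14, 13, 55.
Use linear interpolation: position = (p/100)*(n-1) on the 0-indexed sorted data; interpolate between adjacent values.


Sorted: 3, 6, 6, 6, 7, 13, 14, 26, 29, 32, 44, 48, 51, 53, 54, 55, 81, 84, 90
n = 19
Index = 20/100 * 18 = 3.6000
Lower = data[3] = 6, Upper = data[4] = 7
P20 = 6 + 0.6000*(1) = 6.6000

P20 = 6.6000
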